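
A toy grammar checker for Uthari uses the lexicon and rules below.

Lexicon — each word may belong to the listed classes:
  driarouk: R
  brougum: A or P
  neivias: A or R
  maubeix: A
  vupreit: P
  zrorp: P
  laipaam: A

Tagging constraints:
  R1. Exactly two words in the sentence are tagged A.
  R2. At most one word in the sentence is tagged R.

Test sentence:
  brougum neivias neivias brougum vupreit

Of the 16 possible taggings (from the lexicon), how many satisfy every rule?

Candidates per position — 1:brougum {A,P}; 2:neivias {A,R}; 3:neivias {A,R}; 4:brougum {A,P}; 5:vupreit {P}.
There are 16 candidate sequences in total.
The sequences that satisfy every rule: A A R P P; A R A P P; P A A P P; P A R A P; P R A A P.
Count = 5.

5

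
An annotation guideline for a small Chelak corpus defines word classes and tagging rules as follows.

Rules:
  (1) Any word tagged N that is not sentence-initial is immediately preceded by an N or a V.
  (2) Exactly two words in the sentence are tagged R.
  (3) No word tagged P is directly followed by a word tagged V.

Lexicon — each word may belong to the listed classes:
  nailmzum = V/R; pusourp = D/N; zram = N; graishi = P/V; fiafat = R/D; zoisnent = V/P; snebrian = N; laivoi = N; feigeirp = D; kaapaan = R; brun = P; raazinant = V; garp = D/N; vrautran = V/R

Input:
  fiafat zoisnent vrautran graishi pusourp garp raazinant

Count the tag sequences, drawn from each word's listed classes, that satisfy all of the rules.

8

Candidates per position — 1:fiafat {R,D}; 2:zoisnent {V,P}; 3:vrautran {V,R}; 4:graishi {P,V}; 5:pusourp {D,N}; 6:garp {D,N}; 7:raazinant {V}.
There are 64 candidate sequences in total.
Checking each against the rules leaves 8 sequences.
Count = 8.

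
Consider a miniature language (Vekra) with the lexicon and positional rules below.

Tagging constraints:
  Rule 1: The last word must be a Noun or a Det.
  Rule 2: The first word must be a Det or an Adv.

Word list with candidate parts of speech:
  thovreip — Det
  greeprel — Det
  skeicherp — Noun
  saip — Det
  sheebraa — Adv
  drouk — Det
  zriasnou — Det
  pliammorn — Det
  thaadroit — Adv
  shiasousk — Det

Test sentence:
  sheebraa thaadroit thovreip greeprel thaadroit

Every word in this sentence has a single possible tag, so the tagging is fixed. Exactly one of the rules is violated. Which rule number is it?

1

Fixed tagging: Adv Adv Det Det Adv.
Applying the rules: R1 fail, R2 pass.
Only rule 1 fails.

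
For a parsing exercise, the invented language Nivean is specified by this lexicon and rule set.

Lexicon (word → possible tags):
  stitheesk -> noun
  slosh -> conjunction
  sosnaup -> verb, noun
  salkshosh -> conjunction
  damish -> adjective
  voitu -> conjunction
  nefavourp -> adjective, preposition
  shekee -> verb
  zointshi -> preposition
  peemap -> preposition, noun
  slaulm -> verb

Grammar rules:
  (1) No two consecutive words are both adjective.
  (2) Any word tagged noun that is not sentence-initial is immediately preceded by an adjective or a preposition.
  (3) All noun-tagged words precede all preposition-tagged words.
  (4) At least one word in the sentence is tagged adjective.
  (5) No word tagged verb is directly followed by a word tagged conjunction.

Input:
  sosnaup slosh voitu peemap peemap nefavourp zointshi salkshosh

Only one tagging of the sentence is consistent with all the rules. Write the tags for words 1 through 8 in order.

noun conjunction conjunction preposition preposition adjective preposition conjunction

Candidates per position — 1:sosnaup {verb,noun}; 2:slosh {conjunction}; 3:voitu {conjunction}; 4:peemap {preposition,noun}; 5:peemap {preposition,noun}; 6:nefavourp {adjective,preposition}; 7:zointshi {preposition}; 8:salkshosh {conjunction}.
If word 1 were verb, no tagging could satisfy rule 5; so word 1 is noun.
If word 4 were noun, no tagging could satisfy rule 2; so word 4 is preposition.
If word 5 were noun, no tagging could satisfy rule 3; so word 5 is preposition.
If word 6 were preposition, no tagging could satisfy rule 4; so word 6 is adjective.
So the tagging must be: noun conjunction conjunction preposition preposition adjective preposition conjunction.
Checking: rule 1 satisfied; rule 2 satisfied; rule 3 satisfied; rule 4 satisfied; rule 5 satisfied.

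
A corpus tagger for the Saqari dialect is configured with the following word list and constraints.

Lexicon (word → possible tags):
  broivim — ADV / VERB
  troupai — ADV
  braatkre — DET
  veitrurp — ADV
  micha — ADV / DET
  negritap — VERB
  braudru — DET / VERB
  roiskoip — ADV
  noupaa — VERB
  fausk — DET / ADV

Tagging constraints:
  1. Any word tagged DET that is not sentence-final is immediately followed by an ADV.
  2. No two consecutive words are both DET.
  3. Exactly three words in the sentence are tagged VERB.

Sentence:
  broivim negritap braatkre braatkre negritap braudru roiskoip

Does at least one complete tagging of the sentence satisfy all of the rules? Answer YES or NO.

Candidates per position — 1:broivim {ADV,VERB}; 2:negritap {VERB}; 3:braatkre {DET}; 4:braatkre {DET}; 5:negritap {VERB}; 6:braudru {DET,VERB}; 7:roiskoip {ADV}.
Rule 1 cannot be satisfied by any choice of tags from the lexicon.
So there is no consistent tagging.

NO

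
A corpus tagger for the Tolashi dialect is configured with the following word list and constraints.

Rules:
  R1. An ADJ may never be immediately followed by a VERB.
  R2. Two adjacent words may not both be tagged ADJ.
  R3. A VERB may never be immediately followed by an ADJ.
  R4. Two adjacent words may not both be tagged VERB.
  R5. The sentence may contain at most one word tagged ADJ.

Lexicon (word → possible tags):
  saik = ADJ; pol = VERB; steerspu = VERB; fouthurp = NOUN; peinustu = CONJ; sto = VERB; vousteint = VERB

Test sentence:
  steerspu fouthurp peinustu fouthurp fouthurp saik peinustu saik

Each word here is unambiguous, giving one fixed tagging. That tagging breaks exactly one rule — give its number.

Fixed tagging: VERB NOUN CONJ NOUN NOUN ADJ CONJ ADJ.
Applying the rules: R1 holds, R2 holds, R3 holds, R4 holds, R5 violated.
Only rule 5 fails.

5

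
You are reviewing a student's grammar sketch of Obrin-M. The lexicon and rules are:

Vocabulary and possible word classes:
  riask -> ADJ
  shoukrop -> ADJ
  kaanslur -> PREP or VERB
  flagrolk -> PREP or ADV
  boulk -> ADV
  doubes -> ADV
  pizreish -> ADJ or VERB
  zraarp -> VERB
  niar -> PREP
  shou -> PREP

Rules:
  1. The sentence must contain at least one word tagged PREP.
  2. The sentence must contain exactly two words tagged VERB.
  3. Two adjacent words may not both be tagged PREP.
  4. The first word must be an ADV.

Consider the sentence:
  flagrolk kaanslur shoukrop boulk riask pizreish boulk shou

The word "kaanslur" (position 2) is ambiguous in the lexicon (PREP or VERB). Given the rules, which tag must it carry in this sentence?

Candidates per position — 1:flagrolk {PREP,ADV}; 2:kaanslur {PREP,VERB}; 3:shoukrop {ADJ}; 4:boulk {ADV}; 5:riask {ADJ}; 6:pizreish {ADJ,VERB}; 7:boulk {ADV}; 8:shou {PREP}.
Position 1: tagging it PREP would leave rule 4 unsatisfiable, so it must be ADV.
Position 2: tagging it PREP would leave rule 2 unsatisfiable, so it must be VERB.
Position 6: tagging it ADJ would leave rule 2 unsatisfiable, so it must be VERB.
The unique satisfying tagging is: ADV VERB ADJ ADV ADJ VERB ADV PREP.
Checking: rule 1 ✓; rule 2 ✓; rule 3 ✓; rule 4 ✓.

VERB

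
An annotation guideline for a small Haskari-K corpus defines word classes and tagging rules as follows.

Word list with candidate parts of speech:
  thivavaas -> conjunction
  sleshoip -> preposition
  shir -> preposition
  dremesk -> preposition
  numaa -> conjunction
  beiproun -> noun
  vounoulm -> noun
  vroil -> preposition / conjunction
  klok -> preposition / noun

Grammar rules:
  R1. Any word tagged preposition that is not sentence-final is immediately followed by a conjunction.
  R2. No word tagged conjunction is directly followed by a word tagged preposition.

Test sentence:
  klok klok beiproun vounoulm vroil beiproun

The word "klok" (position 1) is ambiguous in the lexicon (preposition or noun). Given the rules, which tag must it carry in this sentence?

Candidates per position — 1:klok {preposition,noun}; 2:klok {preposition,noun}; 3:beiproun {noun}; 4:vounoulm {noun}; 5:vroil {preposition,conjunction}; 6:beiproun {noun}.
At position 1, choosing preposition makes rule 1 impossible to satisfy; hence noun.
At position 2, choosing preposition makes rule 1 impossible to satisfy; hence noun.
At position 5, choosing preposition makes rule 1 impossible to satisfy; hence conjunction.
The only consistent sequence is: noun noun noun noun conjunction noun.
Check: rule 1 holds; rule 2 holds.

noun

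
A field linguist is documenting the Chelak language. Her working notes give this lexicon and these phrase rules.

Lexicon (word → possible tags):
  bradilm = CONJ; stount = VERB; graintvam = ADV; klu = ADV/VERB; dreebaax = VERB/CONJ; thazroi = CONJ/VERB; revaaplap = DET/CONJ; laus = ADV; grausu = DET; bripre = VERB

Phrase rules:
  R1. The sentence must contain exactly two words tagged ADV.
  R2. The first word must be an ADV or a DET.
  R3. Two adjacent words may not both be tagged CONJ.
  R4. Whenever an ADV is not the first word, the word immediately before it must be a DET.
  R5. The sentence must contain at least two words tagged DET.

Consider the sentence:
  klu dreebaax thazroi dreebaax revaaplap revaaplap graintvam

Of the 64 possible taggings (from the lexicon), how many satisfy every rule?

Candidates per position — 1:klu {ADV,VERB}; 2:dreebaax {VERB,CONJ}; 3:thazroi {CONJ,VERB}; 4:dreebaax {VERB,CONJ}; 5:revaaplap {DET,CONJ}; 6:revaaplap {DET,CONJ}; 7:graintvam {ADV}.
There are 64 candidate sequences in total.
The sequences that satisfy every rule: ADV VERB CONJ VERB DET DET ADV; ADV VERB VERB VERB DET DET ADV; ADV VERB VERB CONJ DET DET ADV; ADV CONJ VERB VERB DET DET ADV; ADV CONJ VERB CONJ DET DET ADV.
Count = 5.

5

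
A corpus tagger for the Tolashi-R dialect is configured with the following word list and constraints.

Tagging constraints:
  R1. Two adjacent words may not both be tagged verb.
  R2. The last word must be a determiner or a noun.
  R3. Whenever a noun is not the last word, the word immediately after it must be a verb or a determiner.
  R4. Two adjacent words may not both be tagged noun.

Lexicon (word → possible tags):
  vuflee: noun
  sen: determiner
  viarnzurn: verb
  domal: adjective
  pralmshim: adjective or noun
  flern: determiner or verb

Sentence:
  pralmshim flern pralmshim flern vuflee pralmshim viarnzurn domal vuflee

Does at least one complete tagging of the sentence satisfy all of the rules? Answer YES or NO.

NO

Candidates per position — 1:pralmshim {adjective,noun}; 2:flern {determiner,verb}; 3:pralmshim {adjective,noun}; 4:flern {determiner,verb}; 5:vuflee {noun}; 6:pralmshim {adjective,noun}; 7:viarnzurn {verb}; 8:domal {adjective}; 9:vuflee {noun}.
Rule 3 cannot be satisfied by any choice of tags from the lexicon.
So there is no consistent tagging.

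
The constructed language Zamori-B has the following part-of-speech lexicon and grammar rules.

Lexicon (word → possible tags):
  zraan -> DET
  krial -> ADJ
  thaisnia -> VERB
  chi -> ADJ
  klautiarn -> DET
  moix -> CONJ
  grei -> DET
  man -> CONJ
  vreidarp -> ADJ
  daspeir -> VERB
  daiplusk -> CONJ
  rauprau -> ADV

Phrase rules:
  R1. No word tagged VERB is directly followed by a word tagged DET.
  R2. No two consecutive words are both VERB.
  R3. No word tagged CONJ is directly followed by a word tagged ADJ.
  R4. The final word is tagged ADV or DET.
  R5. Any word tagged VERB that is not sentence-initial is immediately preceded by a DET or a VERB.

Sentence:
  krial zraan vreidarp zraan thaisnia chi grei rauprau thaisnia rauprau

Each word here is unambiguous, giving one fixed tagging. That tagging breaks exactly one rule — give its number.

5

Fixed tagging: ADJ DET ADJ DET VERB ADJ DET ADV VERB ADV.
Applying the rules: R1 ok, R2 ok, R3 ok, R4 ok, R5 fails.
Only rule 5 fails.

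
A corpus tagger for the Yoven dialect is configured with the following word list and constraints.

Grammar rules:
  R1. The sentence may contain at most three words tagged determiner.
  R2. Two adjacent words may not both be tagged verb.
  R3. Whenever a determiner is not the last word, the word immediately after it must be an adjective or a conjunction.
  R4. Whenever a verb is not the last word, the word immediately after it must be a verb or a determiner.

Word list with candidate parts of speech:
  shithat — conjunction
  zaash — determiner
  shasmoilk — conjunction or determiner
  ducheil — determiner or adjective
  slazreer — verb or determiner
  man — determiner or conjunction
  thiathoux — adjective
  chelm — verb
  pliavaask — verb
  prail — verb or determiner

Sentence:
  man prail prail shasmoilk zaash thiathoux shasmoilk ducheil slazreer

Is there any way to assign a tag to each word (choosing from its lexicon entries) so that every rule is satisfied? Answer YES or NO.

YES

Candidates per position — 1:man {determiner,conjunction}; 2:prail {verb,determiner}; 3:prail {verb,determiner}; 4:shasmoilk {conjunction,determiner}; 5:zaash {determiner}; 6:thiathoux {adjective}; 7:shasmoilk {conjunction,determiner}; 8:ducheil {determiner,adjective}; 9:slazreer {verb,determiner}.
One satisfying assignment: conjunction verb determiner conjunction determiner adjective conjunction adjective determiner.
Rule-by-rule: rule 1 ok; rule 2 ok; rule 3 ok; rule 4 ok.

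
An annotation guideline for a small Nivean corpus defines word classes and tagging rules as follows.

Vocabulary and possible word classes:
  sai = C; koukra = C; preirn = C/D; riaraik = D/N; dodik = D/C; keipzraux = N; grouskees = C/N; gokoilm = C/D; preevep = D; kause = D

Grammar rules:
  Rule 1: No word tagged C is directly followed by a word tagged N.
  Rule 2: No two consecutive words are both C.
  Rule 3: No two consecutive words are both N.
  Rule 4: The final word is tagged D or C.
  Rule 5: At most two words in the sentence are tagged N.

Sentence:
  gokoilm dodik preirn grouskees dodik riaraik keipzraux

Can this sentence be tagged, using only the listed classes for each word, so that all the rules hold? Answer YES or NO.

Candidates per position — 1:gokoilm {C,D}; 2:dodik {D,C}; 3:preirn {C,D}; 4:grouskees {C,N}; 5:dodik {D,C}; 6:riaraik {D,N}; 7:keipzraux {N}.
Rule 4 cannot be satisfied by any choice of tags from the lexicon.
So there is no consistent tagging.

NO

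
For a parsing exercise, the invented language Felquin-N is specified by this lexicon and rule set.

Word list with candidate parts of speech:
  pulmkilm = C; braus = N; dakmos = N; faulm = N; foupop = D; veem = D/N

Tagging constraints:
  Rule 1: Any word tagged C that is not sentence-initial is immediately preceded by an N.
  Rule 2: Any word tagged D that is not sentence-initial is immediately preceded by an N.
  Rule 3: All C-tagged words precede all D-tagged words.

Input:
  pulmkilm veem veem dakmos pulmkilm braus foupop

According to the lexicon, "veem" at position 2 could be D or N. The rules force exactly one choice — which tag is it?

Candidates per position — 1:pulmkilm {C}; 2:veem {D,N}; 3:veem {D,N}; 4:dakmos {N}; 5:pulmkilm {C}; 6:braus {N}; 7:foupop {D}.
Position 2: D is ruled out by rule 2; that leaves N.
Position 3: D is ruled out by rule 3; that leaves N.
The unique satisfying tagging is: C N N N C N D.
Verifying each rule — rule 1 satisfied; rule 2 satisfied; rule 3 satisfied.

N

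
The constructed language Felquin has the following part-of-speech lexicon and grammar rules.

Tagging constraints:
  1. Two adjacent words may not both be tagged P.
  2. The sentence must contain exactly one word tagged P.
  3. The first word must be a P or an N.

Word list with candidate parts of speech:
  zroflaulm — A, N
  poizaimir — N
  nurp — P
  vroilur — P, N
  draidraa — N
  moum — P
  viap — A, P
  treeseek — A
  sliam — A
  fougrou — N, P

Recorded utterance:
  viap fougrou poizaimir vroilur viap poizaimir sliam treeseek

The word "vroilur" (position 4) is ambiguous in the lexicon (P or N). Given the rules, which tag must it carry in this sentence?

N

Candidates per position — 1:viap {A,P}; 2:fougrou {N,P}; 3:poizaimir {N}; 4:vroilur {P,N}; 5:viap {A,P}; 6:poizaimir {N}; 7:sliam {A}; 8:treeseek {A}.
Word 1 cannot be A — rule 3 would then fail for every completion. It is P.
Word 2 cannot be P — rule 1 would then fail for every completion. It is N.
Word 4 cannot be P — rule 2 would then fail for every completion. It is N.
Word 5 cannot be P — rule 2 would then fail for every completion. It is A.
The only consistent sequence is: P N N N A N A A.
Checking: rule 1 satisfied; rule 2 satisfied; rule 3 satisfied.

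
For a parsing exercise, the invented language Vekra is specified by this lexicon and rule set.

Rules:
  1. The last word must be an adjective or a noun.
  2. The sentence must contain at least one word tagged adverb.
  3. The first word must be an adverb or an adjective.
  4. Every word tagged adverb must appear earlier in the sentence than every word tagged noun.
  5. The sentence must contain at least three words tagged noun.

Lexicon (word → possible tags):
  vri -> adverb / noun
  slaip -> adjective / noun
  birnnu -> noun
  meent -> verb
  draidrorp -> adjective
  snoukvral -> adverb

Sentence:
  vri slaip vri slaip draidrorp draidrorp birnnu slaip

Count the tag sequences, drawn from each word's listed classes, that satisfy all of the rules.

8

Candidates per position — 1:vri {adverb,noun}; 2:slaip {adjective,noun}; 3:vri {adverb,noun}; 4:slaip {adjective,noun}; 5:draidrorp {adjective}; 6:draidrorp {adjective}; 7:birnnu {noun}; 8:slaip {adjective,noun}.
There are 32 candidate sequences in total.
Checking each against the rules leaves 8 sequences.
Count = 8.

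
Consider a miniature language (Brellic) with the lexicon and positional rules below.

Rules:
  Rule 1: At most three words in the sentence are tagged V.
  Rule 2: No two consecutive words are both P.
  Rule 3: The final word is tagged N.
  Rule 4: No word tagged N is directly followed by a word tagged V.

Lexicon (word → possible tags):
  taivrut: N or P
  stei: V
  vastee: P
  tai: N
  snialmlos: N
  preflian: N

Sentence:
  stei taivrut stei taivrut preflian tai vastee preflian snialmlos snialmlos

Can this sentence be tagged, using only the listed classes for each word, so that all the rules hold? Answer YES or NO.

YES

Candidates per position — 1:stei {V}; 2:taivrut {N,P}; 3:stei {V}; 4:taivrut {N,P}; 5:preflian {N}; 6:tai {N}; 7:vastee {P}; 8:preflian {N}; 9:snialmlos {N}; 10:snialmlos {N}.
One satisfying assignment: V P V N N N P N N N.
Verifying each rule — rule 1 satisfied; rule 2 satisfied; rule 3 satisfied; rule 4 satisfied.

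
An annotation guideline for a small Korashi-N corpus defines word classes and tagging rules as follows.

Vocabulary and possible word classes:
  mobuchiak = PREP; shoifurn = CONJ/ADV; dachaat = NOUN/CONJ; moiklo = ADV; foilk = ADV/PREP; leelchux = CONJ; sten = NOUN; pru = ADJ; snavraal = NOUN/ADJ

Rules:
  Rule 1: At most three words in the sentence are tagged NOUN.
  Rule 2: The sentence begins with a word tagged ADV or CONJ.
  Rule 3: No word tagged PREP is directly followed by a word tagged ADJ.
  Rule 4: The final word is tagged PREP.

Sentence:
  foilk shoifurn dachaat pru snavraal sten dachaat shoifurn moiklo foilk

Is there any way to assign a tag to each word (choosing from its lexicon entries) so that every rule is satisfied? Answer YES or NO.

YES

Candidates per position — 1:foilk {ADV,PREP}; 2:shoifurn {CONJ,ADV}; 3:dachaat {NOUN,CONJ}; 4:pru {ADJ}; 5:snavraal {NOUN,ADJ}; 6:sten {NOUN}; 7:dachaat {NOUN,CONJ}; 8:shoifurn {CONJ,ADV}; 9:moiklo {ADV}; 10:foilk {ADV,PREP}.
One satisfying assignment: ADV ADV CONJ ADJ ADJ NOUN CONJ CONJ ADV PREP.
Check: rule 1 satisfied; rule 2 satisfied; rule 3 satisfied; rule 4 satisfied.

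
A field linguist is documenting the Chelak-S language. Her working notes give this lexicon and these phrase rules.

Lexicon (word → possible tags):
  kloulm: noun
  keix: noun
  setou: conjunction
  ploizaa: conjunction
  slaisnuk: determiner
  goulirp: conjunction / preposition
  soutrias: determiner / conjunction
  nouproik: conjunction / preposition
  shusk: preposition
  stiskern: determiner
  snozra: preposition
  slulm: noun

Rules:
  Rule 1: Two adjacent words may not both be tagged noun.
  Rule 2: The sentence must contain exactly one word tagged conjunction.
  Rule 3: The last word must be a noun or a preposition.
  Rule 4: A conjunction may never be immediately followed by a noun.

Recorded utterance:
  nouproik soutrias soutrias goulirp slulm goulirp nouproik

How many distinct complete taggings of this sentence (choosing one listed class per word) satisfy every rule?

Candidates per position — 1:nouproik {conjunction,preposition}; 2:soutrias {determiner,conjunction}; 3:soutrias {determiner,conjunction}; 4:goulirp {conjunction,preposition}; 5:slulm {noun}; 6:goulirp {conjunction,preposition}; 7:nouproik {conjunction,preposition}.
There are 64 candidate sequences in total.
The sequences that satisfy every rule: conjunction determiner determiner preposition noun preposition preposition; preposition determiner determiner preposition noun conjunction preposition; preposition determiner conjunction preposition noun preposition preposition; preposition conjunction determiner preposition noun preposition preposition.
Count = 4.

4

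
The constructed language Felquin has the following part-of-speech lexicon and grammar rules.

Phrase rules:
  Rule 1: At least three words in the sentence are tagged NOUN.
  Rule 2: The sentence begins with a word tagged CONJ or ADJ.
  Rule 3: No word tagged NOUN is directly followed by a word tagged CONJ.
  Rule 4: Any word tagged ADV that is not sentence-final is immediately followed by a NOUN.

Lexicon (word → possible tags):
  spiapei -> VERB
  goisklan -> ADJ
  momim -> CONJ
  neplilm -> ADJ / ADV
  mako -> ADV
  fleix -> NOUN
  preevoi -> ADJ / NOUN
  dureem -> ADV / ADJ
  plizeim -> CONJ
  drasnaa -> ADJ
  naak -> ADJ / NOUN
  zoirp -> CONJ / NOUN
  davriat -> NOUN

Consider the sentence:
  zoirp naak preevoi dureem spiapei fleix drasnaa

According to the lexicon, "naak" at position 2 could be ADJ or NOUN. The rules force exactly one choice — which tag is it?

NOUN

Candidates per position — 1:zoirp {CONJ,NOUN}; 2:naak {ADJ,NOUN}; 3:preevoi {ADJ,NOUN}; 4:dureem {ADV,ADJ}; 5:spiapei {VERB}; 6:fleix {NOUN}; 7:drasnaa {ADJ}.
If word 1 were NOUN, no tagging could satisfy rule 2; so word 1 is CONJ.
If word 2 were ADJ, no tagging could satisfy rule 1; so word 2 is NOUN.
If word 3 were ADJ, no tagging could satisfy rule 1; so word 3 is NOUN.
If word 4 were ADV, no tagging could satisfy rule 4; so word 4 is ADJ.
The only consistent sequence is: CONJ NOUN NOUN ADJ VERB NOUN ADJ.
Check: rule 1 ✓; rule 2 ✓; rule 3 ✓; rule 4 ✓.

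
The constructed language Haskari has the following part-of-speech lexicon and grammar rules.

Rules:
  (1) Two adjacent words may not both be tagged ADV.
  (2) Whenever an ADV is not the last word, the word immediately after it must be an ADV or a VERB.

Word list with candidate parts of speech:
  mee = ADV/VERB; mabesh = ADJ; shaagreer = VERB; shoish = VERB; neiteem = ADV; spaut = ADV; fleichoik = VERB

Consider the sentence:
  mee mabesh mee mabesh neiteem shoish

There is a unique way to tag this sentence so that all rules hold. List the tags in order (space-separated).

VERB ADJ VERB ADJ ADV VERB

Candidates per position — 1:mee {ADV,VERB}; 2:mabesh {ADJ}; 3:mee {ADV,VERB}; 4:mabesh {ADJ}; 5:neiteem {ADV}; 6:shoish {VERB}.
At position 1, choosing ADV makes rule 2 impossible to satisfy; hence VERB.
At position 3, choosing ADV makes rule 2 impossible to satisfy; hence VERB.
The unique satisfying tagging is: VERB ADJ VERB ADJ ADV VERB.
Rule-by-rule: rule 1 ✓; rule 2 ✓.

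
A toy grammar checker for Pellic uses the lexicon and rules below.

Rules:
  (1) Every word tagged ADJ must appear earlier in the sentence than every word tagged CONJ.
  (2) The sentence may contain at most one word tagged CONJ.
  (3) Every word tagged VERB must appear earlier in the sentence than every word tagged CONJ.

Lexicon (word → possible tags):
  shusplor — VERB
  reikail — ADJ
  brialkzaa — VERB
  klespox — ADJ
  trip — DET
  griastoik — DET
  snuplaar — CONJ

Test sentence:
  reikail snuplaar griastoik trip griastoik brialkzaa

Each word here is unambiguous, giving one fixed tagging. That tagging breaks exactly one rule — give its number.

3

Fixed tagging: ADJ CONJ DET DET DET VERB.
Checking each rule: R1 holds, R2 holds, R3 violated.
Only rule 3 fails.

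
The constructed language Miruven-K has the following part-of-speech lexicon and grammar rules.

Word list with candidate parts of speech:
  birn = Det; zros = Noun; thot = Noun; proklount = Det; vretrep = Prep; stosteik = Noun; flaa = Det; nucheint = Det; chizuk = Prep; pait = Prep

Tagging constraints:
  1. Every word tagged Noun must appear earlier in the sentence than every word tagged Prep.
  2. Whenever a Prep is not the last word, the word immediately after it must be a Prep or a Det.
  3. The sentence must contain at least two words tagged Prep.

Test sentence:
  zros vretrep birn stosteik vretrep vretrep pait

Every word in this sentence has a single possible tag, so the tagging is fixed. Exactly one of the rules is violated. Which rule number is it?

1

Fixed tagging: Noun Prep Det Noun Prep Prep Prep.
Checking each rule: R1 violated, R2 holds, R3 holds.
Only rule 1 fails.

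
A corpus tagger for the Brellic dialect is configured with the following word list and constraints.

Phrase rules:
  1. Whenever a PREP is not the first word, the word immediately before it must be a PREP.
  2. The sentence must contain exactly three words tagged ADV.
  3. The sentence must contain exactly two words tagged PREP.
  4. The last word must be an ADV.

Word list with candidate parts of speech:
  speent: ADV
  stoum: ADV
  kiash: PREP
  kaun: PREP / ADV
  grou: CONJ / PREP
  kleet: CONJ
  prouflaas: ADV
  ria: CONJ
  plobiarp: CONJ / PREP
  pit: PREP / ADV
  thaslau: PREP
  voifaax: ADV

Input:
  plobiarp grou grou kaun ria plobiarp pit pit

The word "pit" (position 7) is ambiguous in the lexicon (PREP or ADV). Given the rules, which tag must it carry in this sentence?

ADV

Candidates per position — 1:plobiarp {CONJ,PREP}; 2:grou {CONJ,PREP}; 3:grou {CONJ,PREP}; 4:kaun {PREP,ADV}; 5:ria {CONJ}; 6:plobiarp {CONJ,PREP}; 7:pit {PREP,ADV}; 8:pit {PREP,ADV}.
Position 4: tagging it PREP would leave rule 2 unsatisfiable, so it must be ADV.
Position 6: tagging it PREP would leave rule 1 unsatisfiable, so it must be CONJ.
Position 7: tagging it PREP would leave rule 1 unsatisfiable, so it must be ADV.
Position 8: tagging it PREP would leave rule 1 unsatisfiable, so it must be ADV.
The remaining ambiguous positions (1, 2, 3) are resolved jointly — only one combination satisfies every rule.
That leaves exactly one tagging: PREP PREP CONJ ADV CONJ CONJ ADV ADV.
Checking: rule 1 ok; rule 2 ok; rule 3 ok; rule 4 ok.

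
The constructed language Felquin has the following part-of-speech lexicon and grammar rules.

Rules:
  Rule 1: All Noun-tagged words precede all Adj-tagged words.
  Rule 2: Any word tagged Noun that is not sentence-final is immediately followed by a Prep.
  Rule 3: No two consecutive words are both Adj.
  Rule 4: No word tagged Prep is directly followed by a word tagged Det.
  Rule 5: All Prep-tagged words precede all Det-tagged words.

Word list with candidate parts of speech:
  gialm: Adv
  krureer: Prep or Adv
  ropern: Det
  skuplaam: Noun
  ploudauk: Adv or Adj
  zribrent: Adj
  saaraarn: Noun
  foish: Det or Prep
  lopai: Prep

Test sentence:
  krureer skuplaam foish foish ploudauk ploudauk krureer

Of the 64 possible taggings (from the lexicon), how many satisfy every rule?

12

Candidates per position — 1:krureer {Prep,Adv}; 2:skuplaam {Noun}; 3:foish {Det,Prep}; 4:foish {Det,Prep}; 5:ploudauk {Adv,Adj}; 6:ploudauk {Adv,Adj}; 7:krureer {Prep,Adv}.
There are 64 candidate sequences in total.
Checking each against the rules leaves 12 sequences.
Count = 12.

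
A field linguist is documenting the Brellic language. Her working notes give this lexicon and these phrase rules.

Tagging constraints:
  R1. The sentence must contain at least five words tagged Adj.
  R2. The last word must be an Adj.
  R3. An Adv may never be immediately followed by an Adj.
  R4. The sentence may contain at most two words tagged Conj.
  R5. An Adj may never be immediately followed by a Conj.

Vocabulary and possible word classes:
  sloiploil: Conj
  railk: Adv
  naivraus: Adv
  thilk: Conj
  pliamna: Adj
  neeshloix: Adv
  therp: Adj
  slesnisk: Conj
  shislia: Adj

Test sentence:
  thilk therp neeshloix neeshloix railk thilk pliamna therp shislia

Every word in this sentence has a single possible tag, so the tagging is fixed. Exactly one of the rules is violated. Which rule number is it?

1

Fixed tagging: Conj Adj Adv Adv Adv Conj Adj Adj Adj.
Applying the rules: R1 fails, R2 ok, R3 ok, R4 ok, R5 ok.
Only rule 1 fails.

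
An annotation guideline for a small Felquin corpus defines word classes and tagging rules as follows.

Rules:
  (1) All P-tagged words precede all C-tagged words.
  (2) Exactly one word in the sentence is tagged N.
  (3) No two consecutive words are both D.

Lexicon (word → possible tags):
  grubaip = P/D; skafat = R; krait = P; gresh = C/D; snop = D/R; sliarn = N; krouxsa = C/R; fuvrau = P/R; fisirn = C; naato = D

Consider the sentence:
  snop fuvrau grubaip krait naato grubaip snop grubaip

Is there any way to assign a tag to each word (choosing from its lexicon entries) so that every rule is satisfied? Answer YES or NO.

Candidates per position — 1:snop {D,R}; 2:fuvrau {P,R}; 3:grubaip {P,D}; 4:krait {P}; 5:naato {D}; 6:grubaip {P,D}; 7:snop {D,R}; 8:grubaip {P,D}.
Rule 2 cannot be satisfied by any choice of tags from the lexicon.
So there is no consistent tagging.

NO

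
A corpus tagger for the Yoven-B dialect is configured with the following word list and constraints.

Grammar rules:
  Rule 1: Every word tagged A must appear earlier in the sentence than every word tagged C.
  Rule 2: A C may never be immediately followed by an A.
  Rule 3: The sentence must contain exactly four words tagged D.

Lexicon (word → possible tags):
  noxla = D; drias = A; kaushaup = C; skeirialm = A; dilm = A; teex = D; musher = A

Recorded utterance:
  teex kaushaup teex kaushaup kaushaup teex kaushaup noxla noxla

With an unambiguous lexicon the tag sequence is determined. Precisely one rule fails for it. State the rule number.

3

Fixed tagging: D C D C C D C D D.
Checking each rule: R1 ✓, R2 ✓, R3 ✗.
Only rule 3 fails.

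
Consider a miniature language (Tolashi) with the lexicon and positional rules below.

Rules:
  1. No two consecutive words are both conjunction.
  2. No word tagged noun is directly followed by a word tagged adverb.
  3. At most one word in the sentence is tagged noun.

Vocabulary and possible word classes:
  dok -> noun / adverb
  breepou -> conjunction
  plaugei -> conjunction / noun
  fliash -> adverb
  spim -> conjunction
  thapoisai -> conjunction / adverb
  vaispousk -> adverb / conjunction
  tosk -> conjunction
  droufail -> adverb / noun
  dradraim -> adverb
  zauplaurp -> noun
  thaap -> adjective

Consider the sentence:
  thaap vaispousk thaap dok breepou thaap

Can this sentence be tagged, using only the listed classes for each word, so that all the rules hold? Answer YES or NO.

YES

Candidates per position — 1:thaap {adjective}; 2:vaispousk {adverb,conjunction}; 3:thaap {adjective}; 4:dok {noun,adverb}; 5:breepou {conjunction}; 6:thaap {adjective}.
One satisfying assignment: adjective conjunction adjective noun conjunction adjective.
Checking: rule 1 holds; rule 2 holds; rule 3 holds.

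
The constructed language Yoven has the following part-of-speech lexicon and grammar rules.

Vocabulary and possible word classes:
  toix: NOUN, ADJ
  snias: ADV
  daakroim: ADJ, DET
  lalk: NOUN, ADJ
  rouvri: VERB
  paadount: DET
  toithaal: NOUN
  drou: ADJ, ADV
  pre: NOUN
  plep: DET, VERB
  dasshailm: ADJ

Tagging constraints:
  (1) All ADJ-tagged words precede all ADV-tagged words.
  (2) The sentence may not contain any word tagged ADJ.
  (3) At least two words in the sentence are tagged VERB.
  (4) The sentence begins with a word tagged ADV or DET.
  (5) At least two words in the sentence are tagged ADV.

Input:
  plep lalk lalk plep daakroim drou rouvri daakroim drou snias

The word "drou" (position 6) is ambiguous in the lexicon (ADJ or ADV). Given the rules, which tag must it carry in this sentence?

Candidates per position — 1:plep {DET,VERB}; 2:lalk {NOUN,ADJ}; 3:lalk {NOUN,ADJ}; 4:plep {DET,VERB}; 5:daakroim {ADJ,DET}; 6:drou {ADJ,ADV}; 7:rouvri {VERB}; 8:daakroim {ADJ,DET}; 9:drou {ADJ,ADV}; 10:snias {ADV}.
If word 1 were VERB, no tagging could satisfy rule 4; so word 1 is DET.
If word 2 were ADJ, no tagging could satisfy rule 2; so word 2 is NOUN.
If word 3 were ADJ, no tagging could satisfy rule 2; so word 3 is NOUN.
If word 4 were DET, no tagging could satisfy rule 3; so word 4 is VERB.
If word 5 were ADJ, no tagging could satisfy rule 2; so word 5 is DET.
If word 6 were ADJ, no tagging could satisfy rule 2; so word 6 is ADV.
If word 8 were ADJ, no tagging could satisfy rule 1; so word 8 is DET.
If word 9 were ADJ, no tagging could satisfy rule 1; so word 9 is ADV.
The unique satisfying tagging is: DET NOUN NOUN VERB DET ADV VERB DET ADV ADV.
Verifying each rule — rule 1 holds; rule 2 holds; rule 3 holds; rule 4 holds; rule 5 holds.

ADV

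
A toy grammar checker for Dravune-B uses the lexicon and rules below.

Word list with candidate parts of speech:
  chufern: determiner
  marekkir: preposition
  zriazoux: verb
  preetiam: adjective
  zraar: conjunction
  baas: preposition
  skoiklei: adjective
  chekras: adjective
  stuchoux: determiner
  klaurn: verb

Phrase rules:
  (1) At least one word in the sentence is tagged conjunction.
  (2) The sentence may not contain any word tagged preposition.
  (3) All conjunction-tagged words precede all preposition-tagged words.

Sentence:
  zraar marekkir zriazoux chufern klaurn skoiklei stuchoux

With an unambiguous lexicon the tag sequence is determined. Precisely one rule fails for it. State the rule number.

Fixed tagging: conjunction preposition verb determiner verb adjective determiner.
Rule check: R1 pass, R2 fail, R3 pass.
Only rule 2 fails.

2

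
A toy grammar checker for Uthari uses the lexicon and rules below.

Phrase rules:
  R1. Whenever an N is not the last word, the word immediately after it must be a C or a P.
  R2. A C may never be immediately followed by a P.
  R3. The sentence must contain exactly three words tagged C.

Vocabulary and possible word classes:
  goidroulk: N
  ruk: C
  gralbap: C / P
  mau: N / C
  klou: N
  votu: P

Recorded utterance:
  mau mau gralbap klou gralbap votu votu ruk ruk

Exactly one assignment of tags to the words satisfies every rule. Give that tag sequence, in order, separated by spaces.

Candidates per position — 1:mau {N,C}; 2:mau {N,C}; 3:gralbap {C,P}; 4:klou {N}; 5:gralbap {C,P}; 6:votu {P}; 7:votu {P}; 8:ruk {C}; 9:ruk {C}.
Position 5: tagging it C would leave rule 2 unsatisfiable, so it must be P.
The remaining ambiguous positions (1, 2, 3) are resolved jointly — only one combination satisfies every rule.
The unique satisfying tagging is: C N P N P P P C C.
Rule-by-rule: rule 1 ok; rule 2 ok; rule 3 ok.

C N P N P P P C C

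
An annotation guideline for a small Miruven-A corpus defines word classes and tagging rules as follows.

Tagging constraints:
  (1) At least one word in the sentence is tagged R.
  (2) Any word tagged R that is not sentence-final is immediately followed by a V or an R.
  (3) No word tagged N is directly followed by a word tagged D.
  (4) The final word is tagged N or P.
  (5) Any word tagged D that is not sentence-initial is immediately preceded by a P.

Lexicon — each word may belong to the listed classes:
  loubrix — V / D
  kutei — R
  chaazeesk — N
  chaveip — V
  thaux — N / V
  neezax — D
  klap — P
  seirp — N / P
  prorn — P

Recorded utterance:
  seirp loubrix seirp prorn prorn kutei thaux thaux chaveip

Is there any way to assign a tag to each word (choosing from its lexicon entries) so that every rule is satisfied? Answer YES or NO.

NO

Candidates per position — 1:seirp {N,P}; 2:loubrix {V,D}; 3:seirp {N,P}; 4:prorn {P}; 5:prorn {P}; 6:kutei {R}; 7:thaux {N,V}; 8:thaux {N,V}; 9:chaveip {V}.
Rule 4 cannot be satisfied by any choice of tags from the lexicon.
So there is no consistent tagging.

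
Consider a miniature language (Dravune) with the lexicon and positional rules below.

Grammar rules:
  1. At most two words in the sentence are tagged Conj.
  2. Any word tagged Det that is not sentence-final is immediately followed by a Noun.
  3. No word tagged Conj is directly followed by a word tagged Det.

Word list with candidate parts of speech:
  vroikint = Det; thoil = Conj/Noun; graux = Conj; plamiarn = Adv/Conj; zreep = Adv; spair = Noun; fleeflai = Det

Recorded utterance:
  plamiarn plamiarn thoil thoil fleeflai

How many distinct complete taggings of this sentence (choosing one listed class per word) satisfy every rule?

7

Candidates per position — 1:plamiarn {Adv,Conj}; 2:plamiarn {Adv,Conj}; 3:thoil {Conj,Noun}; 4:thoil {Conj,Noun}; 5:fleeflai {Det}.
There are 16 candidate sequences in total.
Checking each against the rules leaves 7 sequences.
Count = 7.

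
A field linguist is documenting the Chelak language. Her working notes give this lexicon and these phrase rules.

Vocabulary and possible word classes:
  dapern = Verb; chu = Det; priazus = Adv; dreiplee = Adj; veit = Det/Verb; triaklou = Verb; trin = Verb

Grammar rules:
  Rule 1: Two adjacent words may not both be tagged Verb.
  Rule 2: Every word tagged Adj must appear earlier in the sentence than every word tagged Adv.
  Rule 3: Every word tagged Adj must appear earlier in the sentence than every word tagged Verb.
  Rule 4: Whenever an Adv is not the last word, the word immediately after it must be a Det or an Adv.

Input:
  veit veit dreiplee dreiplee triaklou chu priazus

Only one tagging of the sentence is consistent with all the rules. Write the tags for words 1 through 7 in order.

Det Det Adj Adj Verb Det Adv

Candidates per position — 1:veit {Det,Verb}; 2:veit {Det,Verb}; 3:dreiplee {Adj}; 4:dreiplee {Adj}; 5:triaklou {Verb}; 6:chu {Det}; 7:priazus {Adv}.
Position 1: Verb is ruled out by rule 3; that leaves Det.
Position 2: Verb is ruled out by rule 3; that leaves Det.
So the tagging must be: Det Det Adj Adj Verb Det Adv.
Rule-by-rule: rule 1 satisfied; rule 2 satisfied; rule 3 satisfied; rule 4 satisfied.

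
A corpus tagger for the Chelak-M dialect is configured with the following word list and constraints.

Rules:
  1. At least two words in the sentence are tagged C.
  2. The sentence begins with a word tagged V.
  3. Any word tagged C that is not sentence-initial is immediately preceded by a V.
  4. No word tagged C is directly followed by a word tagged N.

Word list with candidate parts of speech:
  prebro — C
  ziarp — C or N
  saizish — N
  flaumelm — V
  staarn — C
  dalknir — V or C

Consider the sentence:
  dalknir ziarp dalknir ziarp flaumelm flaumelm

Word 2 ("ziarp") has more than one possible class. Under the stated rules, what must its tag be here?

Candidates per position — 1:dalknir {V,C}; 2:ziarp {C,N}; 3:dalknir {V,C}; 4:ziarp {C,N}; 5:flaumelm {V}; 6:flaumelm {V}.
If word 1 were C, no tagging could satisfy rule 2; so word 1 is V.
If word 3 were C, no tagging could satisfy rule 3; so word 3 is V.
If word 4 were N, no tagging could satisfy rule 1; so word 4 is C.
If word 2 were N, no tagging could satisfy rule 1; so word 2 is C.
The unique satisfying tagging is: V C V C V V.
Verifying each rule — rule 1 ok; rule 2 ok; rule 3 ok; rule 4 ok.

C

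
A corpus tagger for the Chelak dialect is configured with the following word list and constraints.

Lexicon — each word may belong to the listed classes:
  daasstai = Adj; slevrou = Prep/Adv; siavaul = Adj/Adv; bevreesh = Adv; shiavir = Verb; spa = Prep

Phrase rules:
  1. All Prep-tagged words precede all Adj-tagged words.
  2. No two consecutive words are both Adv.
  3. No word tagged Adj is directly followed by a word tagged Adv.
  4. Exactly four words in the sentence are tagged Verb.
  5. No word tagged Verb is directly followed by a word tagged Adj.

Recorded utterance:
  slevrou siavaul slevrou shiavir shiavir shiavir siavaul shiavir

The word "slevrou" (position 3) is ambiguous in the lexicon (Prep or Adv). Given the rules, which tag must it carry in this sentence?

Candidates per position — 1:slevrou {Prep,Adv}; 2:siavaul {Adj,Adv}; 3:slevrou {Prep,Adv}; 4:shiavir {Verb}; 5:shiavir {Verb}; 6:shiavir {Verb}; 7:siavaul {Adj,Adv}; 8:shiavir {Verb}.
Position 7: Adj is ruled out by rule 5; that leaves Adv.
Position 3: the remaining choice is settled jointly with positions 1, 2 — only Prep at position 3 is part of a tagging that satisfies every rule.
That leaves exactly one tagging: Prep Adv Prep Verb Verb Verb Adv Verb.
Checking: rule 1 holds; rule 2 holds; rule 3 holds; rule 4 holds; rule 5 holds.

Prep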